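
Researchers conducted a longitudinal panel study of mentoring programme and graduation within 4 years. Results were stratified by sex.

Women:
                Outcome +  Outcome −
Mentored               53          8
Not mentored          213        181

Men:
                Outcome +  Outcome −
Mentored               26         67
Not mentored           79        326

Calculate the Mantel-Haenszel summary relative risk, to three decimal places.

RR_MH = Σ(aᵢ·n₀ᵢ/nᵢ) / Σ(cᵢ·n₁ᵢ/nᵢ), with n₁ᵢ = aᵢ+bᵢ (exposed), n₀ᵢ = cᵢ+dᵢ (unexposed), nᵢ = n₁ᵢ+n₀ᵢ.
Stratum 1 (Women): n₁ = 61, n₀ = 394, n = 455; a·n₀/n = 53·394/455 = 45.8945; c·n₁/n = 213·61/455 = 28.5560
Stratum 2 (Men): n₁ = 93, n₀ = 405, n = 498; a·n₀/n = 26·405/498 = 21.1446; c·n₁/n = 79·93/498 = 14.7530
RR_MH = (45.8945 + 21.1446) / (28.5560 + 14.7530) = 67.0391 / 43.3091 = 1.54792

1.548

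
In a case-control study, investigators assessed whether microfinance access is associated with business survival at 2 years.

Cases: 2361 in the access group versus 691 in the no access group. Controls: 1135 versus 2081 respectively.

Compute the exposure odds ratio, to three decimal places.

From the description: a = 2361, b = 1135, c = 691, d = 2081.
OR = (a·d)/(b·c) = (2361 × 2081) / (1135 × 691) = 4913241 / 784285 = 6.26461
The odds of business survival at 2 years are about 6.26 times as high in the access group.

6.265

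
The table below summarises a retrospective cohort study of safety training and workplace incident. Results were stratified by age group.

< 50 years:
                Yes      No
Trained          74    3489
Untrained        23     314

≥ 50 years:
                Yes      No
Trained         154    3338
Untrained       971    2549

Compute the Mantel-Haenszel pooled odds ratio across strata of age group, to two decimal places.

OR_MH = Σ(aᵢdᵢ/nᵢ) / Σ(bᵢcᵢ/nᵢ), where nᵢ is the stratum total.
Stratum 1 (< 50 years): n = 3900; a·d/n = 74·314/3900 = 5.9579; b·c/n = 3489·23/3900 = 20.5762
Stratum 2 (≥ 50 years): n = 7012; a·d/n = 154·2549/7012 = 55.9820; b·c/n = 3338·971/7012 = 462.2359
OR_MH = (5.9579 + 55.9820) / (20.5762 + 462.2359) = 61.9400 / 482.8120 = 0.12829

0.13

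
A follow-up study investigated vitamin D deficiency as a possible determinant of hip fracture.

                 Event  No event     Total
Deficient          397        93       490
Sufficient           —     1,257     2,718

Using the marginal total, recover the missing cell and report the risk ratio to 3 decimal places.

1.507

The missing cell is in the unexposed row: 2718 − 1257 = 1461.
So a = 397, b = 93, c = 1461, d = 1257.
RR = [a/(a+b)] / [c/(c+d)] = (397/490) / (1461/2718) = 0.81020/0.53753 = 1.50728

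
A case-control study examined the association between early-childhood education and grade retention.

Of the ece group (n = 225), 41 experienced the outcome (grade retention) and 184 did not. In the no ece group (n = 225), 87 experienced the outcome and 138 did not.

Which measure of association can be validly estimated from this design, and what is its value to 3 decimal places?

0.353

From the description: a = 41, b = 184, c = 87, d = 138.
This is a case-control study: participants were sampled on outcome status, so risks in the source population cannot be estimated directly — relative risk is not valid here. The odds ratio is the appropriate measure.
OR = (a·d)/(b·c) = (41 × 138) / (184 × 87) = 5658 / 16008 = 0.35345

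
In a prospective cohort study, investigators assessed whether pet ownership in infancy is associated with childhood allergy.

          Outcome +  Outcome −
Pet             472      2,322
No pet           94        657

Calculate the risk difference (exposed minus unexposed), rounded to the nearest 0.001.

Cells: a = 472, b = 2322, c = 94, d = 657.
Risk in exposed = 472/2794 = 0.168933; risk in unexposed = 94/751 = 0.125166.
Risk difference = 0.168933 − 0.125166 = 0.043767

0.044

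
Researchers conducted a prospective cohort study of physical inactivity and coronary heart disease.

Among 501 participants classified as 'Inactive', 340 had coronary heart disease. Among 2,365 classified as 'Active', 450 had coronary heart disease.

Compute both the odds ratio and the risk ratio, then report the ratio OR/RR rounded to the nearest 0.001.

From the description: a = 340, b = 161, c = 450, d = 1915.
OR = (340·1915)/(161·450) = 651100/72450 = 8.98689
Risk in exposed = 340/501 = 0.67864; risk in unexposed = 450/2365 = 0.19027; RR = 3.56664
OR/RR = 8.98689 / 3.56664 = 2.51970
The outcome is not rare, so the OR lies further from 1 than the RR.

2.520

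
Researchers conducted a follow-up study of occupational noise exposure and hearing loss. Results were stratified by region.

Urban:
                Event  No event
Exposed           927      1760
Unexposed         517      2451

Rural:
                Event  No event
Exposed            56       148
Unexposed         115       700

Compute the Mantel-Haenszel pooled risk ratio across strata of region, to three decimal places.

RR_MH = Σ(aᵢ·n₀ᵢ/nᵢ) / Σ(cᵢ·n₁ᵢ/nᵢ), with n₁ᵢ = aᵢ+bᵢ (exposed), n₀ᵢ = cᵢ+dᵢ (unexposed), nᵢ = n₁ᵢ+n₀ᵢ.
Stratum 1 (Urban): n₁ = 2687, n₀ = 2968, n = 5655; a·n₀/n = 927·2968/5655 = 486.5316; c·n₁/n = 517·2687/5655 = 245.6550
Stratum 2 (Rural): n₁ = 204, n₀ = 815, n = 1019; a·n₀/n = 56·815/1019 = 44.7890; c·n₁/n = 115·204/1019 = 23.0226
RR_MH = (486.5316 + 44.7890) / (245.6550 + 23.0226) = 531.3206 / 268.6776 = 1.97754

1.978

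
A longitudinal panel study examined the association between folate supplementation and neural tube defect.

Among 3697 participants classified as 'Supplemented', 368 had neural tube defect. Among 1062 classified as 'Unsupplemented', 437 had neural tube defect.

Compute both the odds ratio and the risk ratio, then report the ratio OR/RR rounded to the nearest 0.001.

From the description: a = 368, b = 3329, c = 437, d = 625.
OR = (368·625)/(3329·437) = 230000/1454773 = 0.15810
Risk in exposed = 368/3697 = 0.09954; risk in unexposed = 437/1062 = 0.41149; RR = 0.24190
OR/RR = 0.15810 / 0.24190 = 0.65357
The outcome is not rare, so the OR lies further from 1 than the RR.

0.654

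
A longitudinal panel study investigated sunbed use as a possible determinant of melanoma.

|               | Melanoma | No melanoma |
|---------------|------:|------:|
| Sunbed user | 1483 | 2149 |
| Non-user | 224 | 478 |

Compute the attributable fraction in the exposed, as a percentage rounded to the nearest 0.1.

Cells: a = 1483, b = 2149, c = 224, d = 478.
Risk in exposed = 1483/3632 = 0.40831; risk in unexposed = 224/702 = 0.31909.
RR = 0.40831/0.31909 = 1.27963
AR% = (RR − 1)/RR × 100 = (1.27963 − 1)/1.27963 × 100 = 21.8524%

21.9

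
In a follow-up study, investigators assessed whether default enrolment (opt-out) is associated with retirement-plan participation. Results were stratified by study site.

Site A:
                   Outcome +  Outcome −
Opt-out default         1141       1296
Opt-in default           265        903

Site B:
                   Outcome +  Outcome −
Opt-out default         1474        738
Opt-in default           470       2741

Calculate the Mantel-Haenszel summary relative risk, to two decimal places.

3.35

RR_MH = Σ(aᵢ·n₀ᵢ/nᵢ) / Σ(cᵢ·n₁ᵢ/nᵢ), with n₁ᵢ = aᵢ+bᵢ (exposed), n₀ᵢ = cᵢ+dᵢ (unexposed), nᵢ = n₁ᵢ+n₀ᵢ.
Stratum 1 (Site A): n₁ = 2437, n₀ = 1168, n = 3605; a·n₀/n = 1141·1168/3605 = 369.6777; c·n₁/n = 265·2437/3605 = 179.1415
Stratum 2 (Site B): n₁ = 2212, n₀ = 3211, n = 5423; a·n₀/n = 1474·3211/5423 = 872.7667; c·n₁/n = 470·2212/5423 = 191.7094
RR_MH = (369.6777 + 872.7667) / (179.1415 + 191.7094) = 1242.4444 / 370.8509 = 3.35025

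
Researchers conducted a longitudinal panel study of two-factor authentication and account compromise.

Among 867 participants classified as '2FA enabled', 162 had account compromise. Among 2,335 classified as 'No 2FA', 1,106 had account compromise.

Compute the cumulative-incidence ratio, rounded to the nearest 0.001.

0.394

From the description: a = 162, b = 705, c = 1106, d = 1229.
Risk in exposed = 162/867 = 0.18685; risk in unexposed = 1106/2335 = 0.47366.
RR = 0.18685 / 0.47366 = 0.39448
The risk is 61% lower among the exposed than among the unexposed.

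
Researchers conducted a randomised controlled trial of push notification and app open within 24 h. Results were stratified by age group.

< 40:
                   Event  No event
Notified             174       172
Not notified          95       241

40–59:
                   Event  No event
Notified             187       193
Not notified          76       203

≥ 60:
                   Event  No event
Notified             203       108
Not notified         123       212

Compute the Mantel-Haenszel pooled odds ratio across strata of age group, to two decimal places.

2.78

OR_MH = Σ(aᵢdᵢ/nᵢ) / Σ(bᵢcᵢ/nᵢ), where nᵢ is the stratum total.
Stratum 1 (< 40): n = 682; a·d/n = 174·241/682 = 61.4868; b·c/n = 172·95/682 = 23.9589
Stratum 2 (40–59): n = 659; a·d/n = 187·203/659 = 57.6039; b·c/n = 193·76/659 = 22.2580
Stratum 3 (≥ 60): n = 646; a·d/n = 203·212/646 = 66.6192; b·c/n = 108·123/646 = 20.5635
OR_MH = (61.4868 + 57.6039 + 66.6192) / (23.9589 + 22.2580 + 20.5635) = 185.7099 / 66.7804 = 2.78091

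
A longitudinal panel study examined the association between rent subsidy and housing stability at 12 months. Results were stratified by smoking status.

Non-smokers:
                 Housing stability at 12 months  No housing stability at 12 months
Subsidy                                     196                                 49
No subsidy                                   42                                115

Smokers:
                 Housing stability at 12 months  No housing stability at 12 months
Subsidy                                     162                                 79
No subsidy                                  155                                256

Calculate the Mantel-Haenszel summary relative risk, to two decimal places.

2.16

RR_MH = Σ(aᵢ·n₀ᵢ/nᵢ) / Σ(cᵢ·n₁ᵢ/nᵢ), with n₁ᵢ = aᵢ+bᵢ (exposed), n₀ᵢ = cᵢ+dᵢ (unexposed), nᵢ = n₁ᵢ+n₀ᵢ.
Stratum 1 (Non-smokers): n₁ = 245, n₀ = 157, n = 402; a·n₀/n = 196·157/402 = 76.5473; c·n₁/n = 42·245/402 = 25.5970
Stratum 2 (Smokers): n₁ = 241, n₀ = 411, n = 652; a·n₀/n = 162·411/652 = 102.1196; c·n₁/n = 155·241/652 = 57.2929
RR_MH = (76.5473 + 102.1196) / (25.5970 + 57.2929) = 178.6669 / 82.8900 = 2.15547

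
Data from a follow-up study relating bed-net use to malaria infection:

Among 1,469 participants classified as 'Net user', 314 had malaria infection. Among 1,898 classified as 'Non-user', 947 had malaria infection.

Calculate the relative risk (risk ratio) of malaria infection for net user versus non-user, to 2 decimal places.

0.43

From the description: a = 314, b = 1155, c = 947, d = 951.
Risk in exposed = 314/1469 = 0.21375; risk in unexposed = 947/1898 = 0.49895.
RR = 0.21375 / 0.49895 = 0.42840
The risk is 57% lower among the exposed than among the unexposed.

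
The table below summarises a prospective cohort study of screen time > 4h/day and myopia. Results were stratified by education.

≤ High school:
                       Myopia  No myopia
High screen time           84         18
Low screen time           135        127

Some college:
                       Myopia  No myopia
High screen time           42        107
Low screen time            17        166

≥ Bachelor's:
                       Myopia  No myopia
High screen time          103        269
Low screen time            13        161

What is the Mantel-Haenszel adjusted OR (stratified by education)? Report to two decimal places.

OR_MH = Σ(aᵢdᵢ/nᵢ) / Σ(bᵢcᵢ/nᵢ), where nᵢ is the stratum total.
Stratum 1 (≤ High school): n = 364; a·d/n = 84·127/364 = 29.3077; b·c/n = 18·135/364 = 6.6758
Stratum 2 (Some college): n = 332; a·d/n = 42·166/332 = 21.0000; b·c/n = 107·17/332 = 5.4789
Stratum 3 (≥ Bachelor's): n = 546; a·d/n = 103·161/546 = 30.3718; b·c/n = 269·13/546 = 6.4048
OR_MH = (29.3077 + 21.0000 + 30.3718) / (6.6758 + 5.4789 + 6.4048) = 80.6795 / 18.5595 = 4.34707

4.35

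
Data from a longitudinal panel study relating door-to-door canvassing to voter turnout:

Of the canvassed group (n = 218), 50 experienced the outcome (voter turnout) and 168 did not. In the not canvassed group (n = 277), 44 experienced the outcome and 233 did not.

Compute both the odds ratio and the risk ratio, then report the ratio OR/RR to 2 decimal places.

1.09

From the description: a = 50, b = 168, c = 44, d = 233.
OR = (50·233)/(168·44) = 11650/7392 = 1.57603
Risk in exposed = 50/218 = 0.22936; risk in unexposed = 44/277 = 0.15884; RR = 1.44391
OR/RR = 1.57603 / 1.44391 = 1.09150
The outcome is not rare, so the OR lies further from 1 than the RR.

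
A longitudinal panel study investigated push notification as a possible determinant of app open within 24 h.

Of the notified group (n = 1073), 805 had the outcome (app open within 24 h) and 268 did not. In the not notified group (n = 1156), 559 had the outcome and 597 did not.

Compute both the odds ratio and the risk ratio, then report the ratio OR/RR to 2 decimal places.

From the description: a = 805, b = 268, c = 559, d = 597.
OR = (805·597)/(268·559) = 480585/149812 = 3.20792
Risk in exposed = 805/1073 = 0.75023; risk in unexposed = 559/1156 = 0.48356; RR = 1.55147
OR/RR = 3.20792 / 1.55147 = 2.06767
The outcome is not rare, so the OR lies further from 1 than the RR.

2.07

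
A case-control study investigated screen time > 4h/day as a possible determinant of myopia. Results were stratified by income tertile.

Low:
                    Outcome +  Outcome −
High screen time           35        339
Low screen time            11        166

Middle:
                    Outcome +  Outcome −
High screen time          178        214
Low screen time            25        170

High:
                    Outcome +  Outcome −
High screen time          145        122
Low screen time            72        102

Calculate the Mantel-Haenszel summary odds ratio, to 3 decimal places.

OR_MH = Σ(aᵢdᵢ/nᵢ) / Σ(bᵢcᵢ/nᵢ), where nᵢ is the stratum total.
Stratum 1 (Low): n = 551; a·d/n = 35·166/551 = 10.5445; b·c/n = 339·11/551 = 6.7677
Stratum 2 (Middle): n = 587; a·d/n = 178·170/587 = 51.5503; b·c/n = 214·25/587 = 9.1141
Stratum 3 (High): n = 441; a·d/n = 145·102/441 = 33.5374; b·c/n = 122·72/441 = 19.9184
OR_MH = (10.5445 + 51.5503 + 33.5374) / (6.7677 + 9.1141 + 19.9184) = 95.6321 / 35.8002 = 2.67127

2.671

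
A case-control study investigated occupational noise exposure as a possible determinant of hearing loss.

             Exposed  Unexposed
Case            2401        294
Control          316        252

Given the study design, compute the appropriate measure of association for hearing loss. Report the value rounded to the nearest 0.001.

6.513

Reading the table with exposure as columns: a = 2401 (Exposed, case), b = 316 (Exposed, non-case), c = 294 (Unexposed, case), d = 252.
This is a case-control study: participants were sampled on outcome status, so risks in the source population cannot be estimated directly — relative risk is not valid here. The odds ratio is the appropriate measure.
OR = (a·d)/(b·c) = (2401 × 252) / (316 × 294) = 605052 / 92904 = 6.51266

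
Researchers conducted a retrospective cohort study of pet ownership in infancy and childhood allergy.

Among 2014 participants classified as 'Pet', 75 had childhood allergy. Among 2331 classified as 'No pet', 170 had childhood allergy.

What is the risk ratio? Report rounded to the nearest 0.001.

From the description: a = 75, b = 1939, c = 170, d = 2161.
Risk in exposed = 75/2014 = 0.03724; risk in unexposed = 170/2331 = 0.07293.
RR = 0.03724 / 0.07293 = 0.51062
The risk is 49% lower among the exposed than among the unexposed.

0.511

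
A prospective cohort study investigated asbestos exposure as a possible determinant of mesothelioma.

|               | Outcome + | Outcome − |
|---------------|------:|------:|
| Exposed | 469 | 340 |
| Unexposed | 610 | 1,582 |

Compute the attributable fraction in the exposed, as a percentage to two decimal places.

52.00

Cells: a = 469, b = 340, c = 610, d = 1582.
Risk in exposed = 469/809 = 0.57973; risk in unexposed = 610/2192 = 0.27828.
RR = 0.57973/0.27828 = 2.08322
AR% = (RR − 1)/RR × 100 = (2.08322 − 1)/2.08322 × 100 = 51.9974%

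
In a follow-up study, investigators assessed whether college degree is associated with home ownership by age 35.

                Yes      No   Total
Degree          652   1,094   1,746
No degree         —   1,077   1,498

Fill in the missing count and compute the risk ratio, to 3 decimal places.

1.329

The missing cell is in the unexposed row: 1498 − 1077 = 421.
So a = 652, b = 1094, c = 421, d = 1077.
RR = [a/(a+b)] / [c/(c+d)] = (652/1746) / (421/1498) = 0.37342/0.28104 = 1.32872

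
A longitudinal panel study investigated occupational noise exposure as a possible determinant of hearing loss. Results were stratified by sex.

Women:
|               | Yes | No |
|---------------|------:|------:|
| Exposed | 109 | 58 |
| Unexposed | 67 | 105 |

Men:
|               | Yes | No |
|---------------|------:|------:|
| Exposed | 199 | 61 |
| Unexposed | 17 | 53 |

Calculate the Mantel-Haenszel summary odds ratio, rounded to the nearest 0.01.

4.50

OR_MH = Σ(aᵢdᵢ/nᵢ) / Σ(bᵢcᵢ/nᵢ), where nᵢ is the stratum total.
Stratum 1 (Women): n = 339; a·d/n = 109·105/339 = 33.7611; b·c/n = 58·67/339 = 11.4631
Stratum 2 (Men): n = 330; a·d/n = 199·53/330 = 31.9606; b·c/n = 61·17/330 = 3.1424
OR_MH = (33.7611 + 31.9606) / (11.4631 + 3.1424) = 65.7217 / 14.6056 = 4.49977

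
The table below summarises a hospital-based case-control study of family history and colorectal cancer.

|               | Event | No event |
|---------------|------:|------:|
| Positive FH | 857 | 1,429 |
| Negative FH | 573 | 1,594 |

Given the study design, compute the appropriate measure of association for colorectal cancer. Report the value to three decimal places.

Cells: a = 857, b = 1429, c = 573, d = 1594.
This is a hospital-based case-control study: participants were sampled on outcome status, so risks in the source population cannot be estimated directly — relative risk is not valid here. The odds ratio is the appropriate measure.
OR = (a·d)/(b·c) = (857 × 1594) / (1429 × 573) = 1366058 / 818817 = 1.66833

1.668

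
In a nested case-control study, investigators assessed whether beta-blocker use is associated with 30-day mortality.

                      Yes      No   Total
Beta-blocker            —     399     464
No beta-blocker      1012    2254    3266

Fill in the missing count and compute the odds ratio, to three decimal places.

The missing cell is in the exposed row: 464 − 399 = 65.
So a = 65, b = 399, c = 1012, d = 2254.
OR = (a·d)/(b·c) = (65 × 2254) / (399 × 1012) = 146510 / 403788 = 0.36284

0.363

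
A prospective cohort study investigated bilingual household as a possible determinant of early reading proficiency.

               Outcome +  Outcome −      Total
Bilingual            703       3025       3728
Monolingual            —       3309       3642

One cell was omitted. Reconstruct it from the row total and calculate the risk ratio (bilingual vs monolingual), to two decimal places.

2.06

The missing cell is in the unexposed row: 3642 − 3309 = 333.
So a = 703, b = 3025, c = 333, d = 3309.
RR = [a/(a+b)] / [c/(c+d)] = (703/3728) / (333/3642) = 0.18857/0.09143 = 2.06241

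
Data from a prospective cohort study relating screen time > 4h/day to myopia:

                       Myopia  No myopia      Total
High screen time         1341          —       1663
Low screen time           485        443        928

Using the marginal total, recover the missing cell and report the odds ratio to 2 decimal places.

3.80

The missing cell is in the exposed row: 1663 − 1341 = 322.
So a = 1341, b = 322, c = 485, d = 443.
OR = (a·d)/(b·c) = (1341 × 443) / (322 × 485) = 594063 / 156170 = 3.80395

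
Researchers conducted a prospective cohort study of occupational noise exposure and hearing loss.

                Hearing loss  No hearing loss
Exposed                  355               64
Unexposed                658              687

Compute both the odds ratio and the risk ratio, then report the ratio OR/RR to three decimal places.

Cells: a = 355, b = 64, c = 658, d = 687.
OR = (355·687)/(64·658) = 243885/42112 = 5.79134
Risk in exposed = 355/419 = 0.84726; risk in unexposed = 658/1345 = 0.48922; RR = 1.73185
OR/RR = 5.79134 / 1.73185 = 3.34402
The outcome is not rare, so the OR lies further from 1 than the RR.

3.344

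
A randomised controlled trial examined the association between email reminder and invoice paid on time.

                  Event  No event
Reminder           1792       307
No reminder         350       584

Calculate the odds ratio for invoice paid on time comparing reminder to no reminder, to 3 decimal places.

9.740

Cells: a = 1792, b = 307, c = 350, d = 584.
OR = (a·d)/(b·c) = (1792 × 584) / (307 × 350) = 1046528 / 107450 = 9.73967
The odds of invoice paid on time are about 9.74 times as high in the reminder group.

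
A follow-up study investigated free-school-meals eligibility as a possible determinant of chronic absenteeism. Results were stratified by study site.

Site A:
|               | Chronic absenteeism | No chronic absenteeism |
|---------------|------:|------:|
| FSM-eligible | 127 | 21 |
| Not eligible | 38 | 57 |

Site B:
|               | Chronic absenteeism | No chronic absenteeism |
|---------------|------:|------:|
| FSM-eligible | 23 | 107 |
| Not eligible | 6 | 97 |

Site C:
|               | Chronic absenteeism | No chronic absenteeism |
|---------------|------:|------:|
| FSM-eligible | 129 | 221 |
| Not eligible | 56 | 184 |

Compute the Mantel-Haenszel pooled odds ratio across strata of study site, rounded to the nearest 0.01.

2.95

OR_MH = Σ(aᵢdᵢ/nᵢ) / Σ(bᵢcᵢ/nᵢ), where nᵢ is the stratum total.
Stratum 1 (Site A): n = 243; a·d/n = 127·57/243 = 29.7901; b·c/n = 21·38/243 = 3.2840
Stratum 2 (Site B): n = 233; a·d/n = 23·97/233 = 9.5751; b·c/n = 107·6/233 = 2.7554
Stratum 3 (Site C): n = 590; a·d/n = 129·184/590 = 40.2305; b·c/n = 221·56/590 = 20.9763
OR_MH = (29.7901 + 9.5751 + 40.2305) / (3.2840 + 2.7554 + 20.9763) = 79.5957 / 27.0156 = 2.94629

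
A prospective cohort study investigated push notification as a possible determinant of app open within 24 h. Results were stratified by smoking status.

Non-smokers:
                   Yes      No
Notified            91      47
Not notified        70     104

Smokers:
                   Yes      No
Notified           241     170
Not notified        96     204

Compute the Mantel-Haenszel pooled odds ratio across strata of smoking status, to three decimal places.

2.970

OR_MH = Σ(aᵢdᵢ/nᵢ) / Σ(bᵢcᵢ/nᵢ), where nᵢ is the stratum total.
Stratum 1 (Non-smokers): n = 312; a·d/n = 91·104/312 = 30.3333; b·c/n = 47·70/312 = 10.5449
Stratum 2 (Smokers): n = 711; a·d/n = 241·204/711 = 69.1477; b·c/n = 170·96/711 = 22.9536
OR_MH = (30.3333 + 69.1477) / (10.5449 + 22.9536) = 99.4810 / 33.4985 = 2.96972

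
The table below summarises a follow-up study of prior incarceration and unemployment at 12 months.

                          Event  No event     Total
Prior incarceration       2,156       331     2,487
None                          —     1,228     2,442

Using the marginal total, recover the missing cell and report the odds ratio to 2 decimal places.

The missing cell is in the unexposed row: 2442 − 1228 = 1214.
So a = 2156, b = 331, c = 1214, d = 1228.
OR = (a·d)/(b·c) = (2156 × 1228) / (331 × 1214) = 2647568 / 401834 = 6.58871

6.59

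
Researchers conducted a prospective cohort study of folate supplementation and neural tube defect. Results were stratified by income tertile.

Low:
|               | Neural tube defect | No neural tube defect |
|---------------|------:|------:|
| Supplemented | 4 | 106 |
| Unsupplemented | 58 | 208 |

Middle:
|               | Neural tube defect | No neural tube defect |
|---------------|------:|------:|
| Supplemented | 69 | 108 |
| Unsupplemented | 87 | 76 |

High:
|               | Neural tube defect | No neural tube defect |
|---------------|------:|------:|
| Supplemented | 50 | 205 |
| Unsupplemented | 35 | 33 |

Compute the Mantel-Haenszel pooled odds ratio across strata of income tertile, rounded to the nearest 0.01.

OR_MH = Σ(aᵢdᵢ/nᵢ) / Σ(bᵢcᵢ/nᵢ), where nᵢ is the stratum total.
Stratum 1 (Low): n = 376; a·d/n = 4·208/376 = 2.2128; b·c/n = 106·58/376 = 16.3511
Stratum 2 (Middle): n = 340; a·d/n = 69·76/340 = 15.4235; b·c/n = 108·87/340 = 27.6353
Stratum 3 (High): n = 323; a·d/n = 50·33/323 = 5.1084; b·c/n = 205·35/323 = 22.2136
OR_MH = (2.2128 + 15.4235 + 5.1084) / (16.3511 + 27.6353 + 22.2136) = 22.7447 / 66.2000 = 0.34357

0.34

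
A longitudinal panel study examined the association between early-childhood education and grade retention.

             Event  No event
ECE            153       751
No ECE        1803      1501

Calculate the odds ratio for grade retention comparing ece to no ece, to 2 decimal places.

Cells: a = 153, b = 751, c = 1803, d = 1501.
OR = (a·d)/(b·c) = (153 × 1501) / (751 × 1803) = 229653 / 1354053 = 0.16960
Exposure is associated with lower odds of grade retention (OR = 0.17 < 1).

0.17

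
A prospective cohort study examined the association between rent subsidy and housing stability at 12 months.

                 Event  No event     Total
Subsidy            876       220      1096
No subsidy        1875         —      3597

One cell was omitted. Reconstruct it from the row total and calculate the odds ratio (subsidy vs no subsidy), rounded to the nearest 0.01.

The missing cell is in the unexposed row: 3597 − 1875 = 1722.
So a = 876, b = 220, c = 1875, d = 1722.
OR = (a·d)/(b·c) = (876 × 1722) / (220 × 1875) = 1508472 / 412500 = 3.65690

3.66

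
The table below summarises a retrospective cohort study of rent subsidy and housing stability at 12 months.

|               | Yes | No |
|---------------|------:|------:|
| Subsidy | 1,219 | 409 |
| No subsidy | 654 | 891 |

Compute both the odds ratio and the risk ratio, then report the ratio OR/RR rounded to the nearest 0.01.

2.30

Cells: a = 1219, b = 409, c = 654, d = 891.
OR = (1219·891)/(409·654) = 1086129/267486 = 4.06051
Risk in exposed = 1219/1628 = 0.74877; risk in unexposed = 654/1545 = 0.42330; RR = 1.76889
OR/RR = 4.06051 / 1.76889 = 2.29552
The outcome is not rare, so the OR lies further from 1 than the RR.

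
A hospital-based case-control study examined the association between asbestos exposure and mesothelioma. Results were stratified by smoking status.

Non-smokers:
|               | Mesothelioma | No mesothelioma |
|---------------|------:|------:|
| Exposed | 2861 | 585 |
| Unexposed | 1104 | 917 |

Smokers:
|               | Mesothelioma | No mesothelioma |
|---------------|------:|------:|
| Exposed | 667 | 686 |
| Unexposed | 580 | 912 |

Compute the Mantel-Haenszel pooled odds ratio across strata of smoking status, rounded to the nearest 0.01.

2.69

OR_MH = Σ(aᵢdᵢ/nᵢ) / Σ(bᵢcᵢ/nᵢ), where nᵢ is the stratum total.
Stratum 1 (Non-smokers): n = 5467; a·d/n = 2861·917/5467 = 479.8860; b·c/n = 585·1104/5467 = 118.1343
Stratum 2 (Smokers): n = 2845; a·d/n = 667·912/2845 = 213.8151; b·c/n = 686·580/2845 = 139.8524
OR_MH = (479.8860 + 213.8151) / (118.1343 + 139.8524) = 693.7012 / 257.9866 = 2.68890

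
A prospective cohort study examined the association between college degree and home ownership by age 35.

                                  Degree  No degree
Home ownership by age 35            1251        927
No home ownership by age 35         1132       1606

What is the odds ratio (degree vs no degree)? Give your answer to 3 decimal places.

Reading the table with exposure as columns: a = 1251 (Degree, case), b = 1132 (Degree, non-case), c = 927 (No degree, case), d = 1606.
OR = (a·d)/(b·c) = (1251 × 1606) / (1132 × 927) = 2009106 / 1049364 = 1.91459
The odds of home ownership by age 35 are about 1.91 times as high in the degree group.

1.915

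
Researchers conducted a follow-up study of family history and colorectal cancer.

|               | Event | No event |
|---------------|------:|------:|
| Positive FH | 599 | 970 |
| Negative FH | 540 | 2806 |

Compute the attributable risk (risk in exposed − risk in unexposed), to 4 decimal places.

0.2204

Cells: a = 599, b = 970, c = 540, d = 2806.
Risk in exposed = 599/1569 = 0.381772; risk in unexposed = 540/3346 = 0.161387.
Risk difference = 0.381772 − 0.161387 = 0.220385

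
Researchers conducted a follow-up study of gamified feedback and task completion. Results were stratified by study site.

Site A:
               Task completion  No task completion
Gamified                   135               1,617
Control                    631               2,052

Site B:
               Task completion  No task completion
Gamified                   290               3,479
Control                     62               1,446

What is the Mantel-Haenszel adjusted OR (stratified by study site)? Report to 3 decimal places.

0.524

OR_MH = Σ(aᵢdᵢ/nᵢ) / Σ(bᵢcᵢ/nᵢ), where nᵢ is the stratum total.
Stratum 1 (Site A): n = 4435; a·d/n = 135·2052/4435 = 62.4622; b·c/n = 1617·631/4435 = 230.0625
Stratum 2 (Site B): n = 5277; a·d/n = 290·1446/5277 = 79.4656; b·c/n = 3479·62/5277 = 40.8751
OR_MH = (62.4622 + 79.4656) / (230.0625 + 40.8751) = 141.9278 / 270.9376 = 0.52384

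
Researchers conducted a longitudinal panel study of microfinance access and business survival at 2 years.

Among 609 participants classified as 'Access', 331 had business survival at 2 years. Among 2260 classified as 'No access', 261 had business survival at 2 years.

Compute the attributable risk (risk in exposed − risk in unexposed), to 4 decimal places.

From the description: a = 331, b = 278, c = 261, d = 1999.
Risk in exposed = 331/609 = 0.543514; risk in unexposed = 261/2260 = 0.115487.
Risk difference = 0.543514 − 0.115487 = 0.428027

0.4280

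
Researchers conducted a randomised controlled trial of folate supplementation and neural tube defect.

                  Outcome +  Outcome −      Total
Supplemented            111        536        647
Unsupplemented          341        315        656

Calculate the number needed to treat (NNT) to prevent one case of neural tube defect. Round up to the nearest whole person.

3

Risk in treated group = 111/647 = 0.17156; risk in control = 341/656 = 0.51982.
Absolute risk reduction = 0.51982 − 0.17156 = 0.34826
NNT = 1 / ARR = 1 / 0.34826 = 2.871 → round up → 3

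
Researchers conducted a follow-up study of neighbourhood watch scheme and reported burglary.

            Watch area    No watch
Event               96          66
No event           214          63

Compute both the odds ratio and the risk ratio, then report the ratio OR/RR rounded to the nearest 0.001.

Reading the table with exposure as columns: a = 96 (Watch area, case), b = 214 (Watch area, non-case), c = 66 (No watch, case), d = 63.
OR = (96·63)/(214·66) = 6048/14124 = 0.42821
Risk in exposed = 96/310 = 0.30968; risk in unexposed = 66/129 = 0.51163; RR = 0.60528
OR/RR = 0.42821 / 0.60528 = 0.70745
The outcome is not rare, so the OR lies further from 1 than the RR.

0.707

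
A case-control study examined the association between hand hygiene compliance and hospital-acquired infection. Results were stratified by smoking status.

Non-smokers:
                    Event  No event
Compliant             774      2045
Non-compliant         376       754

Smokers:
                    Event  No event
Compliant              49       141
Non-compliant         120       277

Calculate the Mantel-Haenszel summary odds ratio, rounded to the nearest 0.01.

0.76

OR_MH = Σ(aᵢdᵢ/nᵢ) / Σ(bᵢcᵢ/nᵢ), where nᵢ is the stratum total.
Stratum 1 (Non-smokers): n = 3949; a·d/n = 774·754/3949 = 147.7832; b·c/n = 2045·376/3949 = 194.7126
Stratum 2 (Smokers): n = 587; a·d/n = 49·277/587 = 23.1227; b·c/n = 141·120/587 = 28.8245
OR_MH = (147.7832 + 23.1227) / (194.7126 + 28.8245) = 170.9059 / 223.5371 = 0.76455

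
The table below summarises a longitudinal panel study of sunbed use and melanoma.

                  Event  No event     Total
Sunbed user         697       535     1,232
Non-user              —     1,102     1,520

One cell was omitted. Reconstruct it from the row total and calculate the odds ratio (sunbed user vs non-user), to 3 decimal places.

3.435

The missing cell is in the unexposed row: 1520 − 1102 = 418.
So a = 697, b = 535, c = 418, d = 1102.
OR = (a·d)/(b·c) = (697 × 1102) / (535 × 418) = 768094 / 223630 = 3.43466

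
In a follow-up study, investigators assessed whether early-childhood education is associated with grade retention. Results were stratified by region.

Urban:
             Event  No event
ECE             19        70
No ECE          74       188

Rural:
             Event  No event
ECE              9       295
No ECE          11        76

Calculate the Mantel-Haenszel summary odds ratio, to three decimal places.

0.517

OR_MH = Σ(aᵢdᵢ/nᵢ) / Σ(bᵢcᵢ/nᵢ), where nᵢ is the stratum total.
Stratum 1 (Urban): n = 351; a·d/n = 19·188/351 = 10.1766; b·c/n = 70·74/351 = 14.7578
Stratum 2 (Rural): n = 391; a·d/n = 9·76/391 = 1.7494; b·c/n = 295·11/391 = 8.2992
OR_MH = (10.1766 + 1.7494) / (14.7578 + 8.2992) = 11.9260 / 23.0571 = 0.51724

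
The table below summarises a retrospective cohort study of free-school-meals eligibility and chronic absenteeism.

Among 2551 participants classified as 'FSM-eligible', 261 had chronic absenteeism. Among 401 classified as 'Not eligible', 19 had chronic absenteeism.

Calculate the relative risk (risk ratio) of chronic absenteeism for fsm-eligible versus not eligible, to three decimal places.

From the description: a = 261, b = 2290, c = 19, d = 382.
Risk in exposed = 261/2551 = 0.10231; risk in unexposed = 19/401 = 0.04738.
RR = 0.10231 / 0.04738 = 2.15934
The risk among the exposed is 2.16 times that among the unexposed.

2.159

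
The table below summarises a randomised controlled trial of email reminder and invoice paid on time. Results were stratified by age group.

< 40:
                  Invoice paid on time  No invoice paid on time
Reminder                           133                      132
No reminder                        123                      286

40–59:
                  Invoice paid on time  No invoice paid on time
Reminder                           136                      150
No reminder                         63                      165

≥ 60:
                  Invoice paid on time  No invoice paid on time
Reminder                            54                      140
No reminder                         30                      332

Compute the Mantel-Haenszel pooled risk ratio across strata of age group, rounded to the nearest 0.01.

RR_MH = Σ(aᵢ·n₀ᵢ/nᵢ) / Σ(cᵢ·n₁ᵢ/nᵢ), with n₁ᵢ = aᵢ+bᵢ (exposed), n₀ᵢ = cᵢ+dᵢ (unexposed), nᵢ = n₁ᵢ+n₀ᵢ.
Stratum 1 (< 40): n₁ = 265, n₀ = 409, n = 674; a·n₀/n = 133·409/674 = 80.7077; c·n₁/n = 123·265/674 = 48.3605
Stratum 2 (40–59): n₁ = 286, n₀ = 228, n = 514; a·n₀/n = 136·228/514 = 60.3268; c·n₁/n = 63·286/514 = 35.0545
Stratum 3 (≥ 60): n₁ = 194, n₀ = 362, n = 556; a·n₀/n = 54·362/556 = 35.1583; c·n₁/n = 30·194/556 = 10.4676
RR_MH = (80.7077 + 60.3268 + 35.1583) / (48.3605 + 35.0545 + 10.4676) = 176.1928 / 93.8826 = 1.87674

1.88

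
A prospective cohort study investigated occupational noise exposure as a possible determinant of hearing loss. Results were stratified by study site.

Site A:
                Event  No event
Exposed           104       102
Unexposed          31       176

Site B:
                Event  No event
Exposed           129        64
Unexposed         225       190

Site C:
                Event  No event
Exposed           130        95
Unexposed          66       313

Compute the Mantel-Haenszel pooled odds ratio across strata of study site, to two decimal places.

3.64

OR_MH = Σ(aᵢdᵢ/nᵢ) / Σ(bᵢcᵢ/nᵢ), where nᵢ is the stratum total.
Stratum 1 (Site A): n = 413; a·d/n = 104·176/413 = 44.3196; b·c/n = 102·31/413 = 7.6562
Stratum 2 (Site B): n = 608; a·d/n = 129·190/608 = 40.3125; b·c/n = 64·225/608 = 23.6842
Stratum 3 (Site C): n = 604; a·d/n = 130·313/604 = 67.3675; b·c/n = 95·66/604 = 10.3808
OR_MH = (44.3196 + 40.3125 + 67.3675) / (7.6562 + 23.6842 + 10.3808) = 151.9997 / 41.7212 = 3.64323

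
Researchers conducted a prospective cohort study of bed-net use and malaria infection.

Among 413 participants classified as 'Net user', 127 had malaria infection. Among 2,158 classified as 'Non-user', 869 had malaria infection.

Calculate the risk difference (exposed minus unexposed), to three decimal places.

From the description: a = 127, b = 286, c = 869, d = 1289.
Risk in exposed = 127/413 = 0.307506; risk in unexposed = 869/2158 = 0.402688.
Risk difference = 0.307506 − 0.402688 = -0.095182

-0.095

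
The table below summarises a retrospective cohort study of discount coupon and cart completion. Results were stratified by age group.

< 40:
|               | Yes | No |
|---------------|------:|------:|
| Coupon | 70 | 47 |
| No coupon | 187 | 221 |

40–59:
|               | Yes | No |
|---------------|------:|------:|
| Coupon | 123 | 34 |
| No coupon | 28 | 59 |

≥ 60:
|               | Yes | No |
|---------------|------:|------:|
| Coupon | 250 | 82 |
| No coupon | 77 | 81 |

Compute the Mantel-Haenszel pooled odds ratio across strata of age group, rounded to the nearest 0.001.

OR_MH = Σ(aᵢdᵢ/nᵢ) / Σ(bᵢcᵢ/nᵢ), where nᵢ is the stratum total.
Stratum 1 (< 40): n = 525; a·d/n = 70·221/525 = 29.4667; b·c/n = 47·187/525 = 16.7410
Stratum 2 (40–59): n = 244; a·d/n = 123·59/244 = 29.7418; b·c/n = 34·28/244 = 3.9016
Stratum 3 (≥ 60): n = 490; a·d/n = 250·81/490 = 41.3265; b·c/n = 82·77/490 = 12.8857
OR_MH = (29.4667 + 29.7418 + 41.3265) / (16.7410 + 3.9016 + 12.8857) = 100.5350 / 33.5283 = 2.99851

2.999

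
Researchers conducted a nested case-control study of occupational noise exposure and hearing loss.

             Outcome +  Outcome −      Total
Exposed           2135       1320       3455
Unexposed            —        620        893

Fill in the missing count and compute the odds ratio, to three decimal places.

The missing cell is in the unexposed row: 893 − 620 = 273.
So a = 2135, b = 1320, c = 273, d = 620.
OR = (a·d)/(b·c) = (2135 × 620) / (1320 × 273) = 1323700 / 360360 = 3.67327

3.673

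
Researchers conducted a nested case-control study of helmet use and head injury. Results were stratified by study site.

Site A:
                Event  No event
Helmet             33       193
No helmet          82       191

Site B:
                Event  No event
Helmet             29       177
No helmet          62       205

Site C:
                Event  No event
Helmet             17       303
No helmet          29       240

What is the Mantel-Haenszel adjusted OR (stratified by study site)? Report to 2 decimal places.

OR_MH = Σ(aᵢdᵢ/nᵢ) / Σ(bᵢcᵢ/nᵢ), where nᵢ is the stratum total.
Stratum 1 (Site A): n = 499; a·d/n = 33·191/499 = 12.6313; b·c/n = 193·82/499 = 31.7154
Stratum 2 (Site B): n = 473; a·d/n = 29·205/473 = 12.5687; b·c/n = 177·62/473 = 23.2008
Stratum 3 (Site C): n = 589; a·d/n = 17·240/589 = 6.9270; b·c/n = 303·29/589 = 14.9185
OR_MH = (12.6313 + 12.5687 + 6.9270) / (31.7154 + 23.2008 + 14.9185) = 32.1270 / 69.8348 = 0.46004

0.46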